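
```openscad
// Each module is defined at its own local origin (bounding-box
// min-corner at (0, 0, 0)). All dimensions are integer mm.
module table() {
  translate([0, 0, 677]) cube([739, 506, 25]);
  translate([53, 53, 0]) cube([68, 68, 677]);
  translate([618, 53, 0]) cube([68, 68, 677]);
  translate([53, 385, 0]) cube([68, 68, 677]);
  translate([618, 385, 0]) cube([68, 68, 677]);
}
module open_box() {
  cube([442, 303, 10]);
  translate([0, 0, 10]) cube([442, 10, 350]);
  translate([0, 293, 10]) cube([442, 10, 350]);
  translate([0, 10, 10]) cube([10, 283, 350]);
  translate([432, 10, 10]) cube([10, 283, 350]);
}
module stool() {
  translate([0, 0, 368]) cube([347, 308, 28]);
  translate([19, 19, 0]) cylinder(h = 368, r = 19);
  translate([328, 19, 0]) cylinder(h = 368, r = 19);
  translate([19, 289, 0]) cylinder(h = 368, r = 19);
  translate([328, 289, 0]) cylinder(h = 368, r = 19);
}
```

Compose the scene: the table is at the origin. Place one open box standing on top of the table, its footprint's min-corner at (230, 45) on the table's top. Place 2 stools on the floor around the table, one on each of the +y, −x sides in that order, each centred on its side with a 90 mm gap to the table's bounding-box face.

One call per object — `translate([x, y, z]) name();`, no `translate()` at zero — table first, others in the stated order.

table();
translate([230, 45, 702]) open_box();
translate([196, 596, 0]) stool();
translate([-437, 99, 0]) stool();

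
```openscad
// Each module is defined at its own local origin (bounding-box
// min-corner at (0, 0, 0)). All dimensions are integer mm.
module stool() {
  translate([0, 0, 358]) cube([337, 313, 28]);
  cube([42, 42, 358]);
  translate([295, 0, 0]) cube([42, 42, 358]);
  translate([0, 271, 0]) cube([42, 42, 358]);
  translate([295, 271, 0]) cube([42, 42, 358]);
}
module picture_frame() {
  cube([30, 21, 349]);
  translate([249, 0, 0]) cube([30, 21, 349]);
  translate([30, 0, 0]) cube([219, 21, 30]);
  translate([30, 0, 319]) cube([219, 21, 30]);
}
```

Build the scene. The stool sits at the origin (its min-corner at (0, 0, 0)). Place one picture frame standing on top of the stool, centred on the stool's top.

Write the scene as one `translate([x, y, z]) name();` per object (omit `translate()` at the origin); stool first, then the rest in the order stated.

stool();
translate([29, 146, 386]) picture_frame();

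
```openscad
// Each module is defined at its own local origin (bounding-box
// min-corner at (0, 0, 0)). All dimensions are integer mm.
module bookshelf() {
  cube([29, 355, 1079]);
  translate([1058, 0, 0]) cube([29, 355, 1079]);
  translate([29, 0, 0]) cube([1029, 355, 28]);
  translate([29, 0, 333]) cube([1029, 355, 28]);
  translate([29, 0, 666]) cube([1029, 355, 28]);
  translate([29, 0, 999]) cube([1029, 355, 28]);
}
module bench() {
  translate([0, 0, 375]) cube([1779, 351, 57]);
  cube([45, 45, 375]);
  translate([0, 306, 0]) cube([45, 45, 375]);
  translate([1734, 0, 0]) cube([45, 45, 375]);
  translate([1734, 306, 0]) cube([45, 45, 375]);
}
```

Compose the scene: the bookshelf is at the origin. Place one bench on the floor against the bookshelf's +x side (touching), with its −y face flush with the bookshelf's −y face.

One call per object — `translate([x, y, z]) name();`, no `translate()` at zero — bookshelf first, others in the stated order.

bookshelf();
translate([1087, 0, 0]) bench();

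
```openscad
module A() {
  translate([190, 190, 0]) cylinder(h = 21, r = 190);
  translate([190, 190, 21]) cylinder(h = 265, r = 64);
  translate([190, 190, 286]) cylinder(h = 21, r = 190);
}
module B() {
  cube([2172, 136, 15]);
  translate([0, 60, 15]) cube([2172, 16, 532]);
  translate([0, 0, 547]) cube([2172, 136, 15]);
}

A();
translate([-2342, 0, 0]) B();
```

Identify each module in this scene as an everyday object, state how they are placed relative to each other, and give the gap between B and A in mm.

A is a spool. B is an I-beam. The I-beam is on the floor beside the spool on its −x side. The gap between the I-beam and the spool is 170 mm.

The I-beam's nearest face is 170 mm from the spool's −x face.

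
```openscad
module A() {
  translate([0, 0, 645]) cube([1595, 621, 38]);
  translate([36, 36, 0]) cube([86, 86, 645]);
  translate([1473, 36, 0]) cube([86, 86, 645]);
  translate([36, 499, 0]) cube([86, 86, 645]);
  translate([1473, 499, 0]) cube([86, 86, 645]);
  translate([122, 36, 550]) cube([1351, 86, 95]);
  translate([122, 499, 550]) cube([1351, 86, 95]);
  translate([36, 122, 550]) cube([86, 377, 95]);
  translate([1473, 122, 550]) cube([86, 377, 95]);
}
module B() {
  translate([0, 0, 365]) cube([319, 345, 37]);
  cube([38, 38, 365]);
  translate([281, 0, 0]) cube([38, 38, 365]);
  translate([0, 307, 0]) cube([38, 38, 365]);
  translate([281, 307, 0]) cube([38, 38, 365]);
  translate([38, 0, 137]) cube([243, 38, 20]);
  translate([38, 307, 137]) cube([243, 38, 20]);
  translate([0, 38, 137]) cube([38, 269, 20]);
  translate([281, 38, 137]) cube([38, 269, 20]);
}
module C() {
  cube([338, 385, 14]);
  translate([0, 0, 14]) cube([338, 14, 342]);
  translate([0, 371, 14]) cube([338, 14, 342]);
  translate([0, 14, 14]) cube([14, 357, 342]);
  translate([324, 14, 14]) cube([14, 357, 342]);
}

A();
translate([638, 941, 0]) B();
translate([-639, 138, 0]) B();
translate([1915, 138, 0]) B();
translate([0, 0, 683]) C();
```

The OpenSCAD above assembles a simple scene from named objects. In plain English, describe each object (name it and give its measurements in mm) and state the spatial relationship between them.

A is a rectangular dining table. The top is 1595×621×38 mm with its upper surface at z = 683 mm. It stands on four 86×86 mm square legs, each inset 36 mm from the nearest pair of top edges, running from the floor to the underside of the top. Four apron rails, 86 mm thick and 95 mm tall, run between adjacent legs with their top edges flush with the underside of the top and their outer faces flush with the legs' outer faces.

B is a four-legged stool. The seat is a 319×345×37 mm slab whose top surface is at z = 402 mm; four square legs, each 38×38 mm in cross-section, run from the floor (z = 0) to the underside of the seat, each flush with a corner of the seat. Four stretchers, 38 mm wide and 20 mm tall, connect adjacent legs with their undersides at z = 137 mm, each running between the inner faces of the legs it joins and aligned with the legs' outer faces on the other axis.

C is an open-topped rectangular box: outside dimensions 338×385×356 mm, with a uniform wall and base thickness of 14 mm. The base is a full 338×385 slab on the floor; four walls sit on top of the base. The front and back walls (the −y and +y sides) span the full width; the two side walls fit between them.

Three stools sit around the table at the +y, −x, +x sides. The open box is on top of the table.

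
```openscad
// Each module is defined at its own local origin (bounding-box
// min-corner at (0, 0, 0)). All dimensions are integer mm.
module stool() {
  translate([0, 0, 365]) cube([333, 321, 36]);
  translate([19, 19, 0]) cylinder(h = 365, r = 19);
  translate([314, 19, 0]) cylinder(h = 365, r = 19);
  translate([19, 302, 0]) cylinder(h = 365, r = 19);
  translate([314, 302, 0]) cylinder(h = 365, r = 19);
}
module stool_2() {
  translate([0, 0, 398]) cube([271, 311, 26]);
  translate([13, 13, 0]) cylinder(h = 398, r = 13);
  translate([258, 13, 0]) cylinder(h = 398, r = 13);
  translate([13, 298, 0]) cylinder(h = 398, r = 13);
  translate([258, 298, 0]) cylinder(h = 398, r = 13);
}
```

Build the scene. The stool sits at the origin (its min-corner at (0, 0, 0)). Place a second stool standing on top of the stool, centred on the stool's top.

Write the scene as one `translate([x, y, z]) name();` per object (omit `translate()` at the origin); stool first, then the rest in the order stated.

stool();
translate([31, 5, 401]) stool_2();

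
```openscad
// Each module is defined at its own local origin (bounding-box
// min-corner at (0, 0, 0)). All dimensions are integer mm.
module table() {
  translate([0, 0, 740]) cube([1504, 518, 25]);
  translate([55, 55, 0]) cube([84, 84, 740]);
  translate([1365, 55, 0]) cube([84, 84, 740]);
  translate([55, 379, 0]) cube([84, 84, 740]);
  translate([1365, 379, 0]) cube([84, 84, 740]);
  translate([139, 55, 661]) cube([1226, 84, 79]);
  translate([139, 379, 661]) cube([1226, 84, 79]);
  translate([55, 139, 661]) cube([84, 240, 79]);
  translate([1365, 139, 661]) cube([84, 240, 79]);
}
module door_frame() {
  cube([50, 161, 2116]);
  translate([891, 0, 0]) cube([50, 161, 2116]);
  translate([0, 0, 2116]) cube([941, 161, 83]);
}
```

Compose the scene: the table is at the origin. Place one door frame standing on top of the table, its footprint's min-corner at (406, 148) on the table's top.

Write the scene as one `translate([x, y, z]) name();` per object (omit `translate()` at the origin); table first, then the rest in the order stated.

table();
translate([406, 148, 765]) door_frame();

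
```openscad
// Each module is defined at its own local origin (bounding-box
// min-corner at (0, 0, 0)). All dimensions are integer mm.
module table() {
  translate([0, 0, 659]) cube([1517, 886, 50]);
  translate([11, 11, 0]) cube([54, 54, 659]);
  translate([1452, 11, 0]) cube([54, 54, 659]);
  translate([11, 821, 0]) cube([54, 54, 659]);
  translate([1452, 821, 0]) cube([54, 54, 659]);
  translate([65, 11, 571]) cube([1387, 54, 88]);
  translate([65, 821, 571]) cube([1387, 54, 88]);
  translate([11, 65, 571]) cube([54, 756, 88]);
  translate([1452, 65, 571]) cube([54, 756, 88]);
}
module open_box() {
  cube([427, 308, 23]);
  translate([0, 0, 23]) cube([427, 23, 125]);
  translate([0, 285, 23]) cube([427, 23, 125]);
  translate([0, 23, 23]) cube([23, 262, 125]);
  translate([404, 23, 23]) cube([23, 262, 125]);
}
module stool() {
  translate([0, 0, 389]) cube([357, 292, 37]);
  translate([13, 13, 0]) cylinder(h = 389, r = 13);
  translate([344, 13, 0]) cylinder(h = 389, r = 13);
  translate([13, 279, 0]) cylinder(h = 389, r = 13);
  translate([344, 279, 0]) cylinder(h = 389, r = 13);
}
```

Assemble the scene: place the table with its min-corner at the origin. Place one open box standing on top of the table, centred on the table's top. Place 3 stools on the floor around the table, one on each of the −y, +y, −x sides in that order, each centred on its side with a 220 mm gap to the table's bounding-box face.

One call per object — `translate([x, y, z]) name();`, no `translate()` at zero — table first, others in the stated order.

table();
translate([545, 289, 709]) open_box();
translate([580, -512, 0]) stool();
translate([580, 1106, 0]) stool();
translate([-577, 297, 0]) stool();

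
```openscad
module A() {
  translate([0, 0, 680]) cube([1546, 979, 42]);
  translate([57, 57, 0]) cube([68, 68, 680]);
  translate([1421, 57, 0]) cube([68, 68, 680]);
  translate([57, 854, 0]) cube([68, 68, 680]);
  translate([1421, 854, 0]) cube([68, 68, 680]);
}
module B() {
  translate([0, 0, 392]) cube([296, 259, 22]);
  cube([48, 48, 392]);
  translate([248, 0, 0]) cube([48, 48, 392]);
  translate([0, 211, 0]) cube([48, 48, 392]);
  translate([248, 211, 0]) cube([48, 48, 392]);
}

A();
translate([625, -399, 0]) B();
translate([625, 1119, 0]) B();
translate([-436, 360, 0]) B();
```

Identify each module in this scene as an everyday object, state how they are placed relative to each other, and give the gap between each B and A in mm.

Each stool's nearest face is 140 mm from the table's bounding box.

A is a table. B is a stool. Three stools sit around the table at the −y, +y, −x sides. The gap between each stool and the table is 140 mm.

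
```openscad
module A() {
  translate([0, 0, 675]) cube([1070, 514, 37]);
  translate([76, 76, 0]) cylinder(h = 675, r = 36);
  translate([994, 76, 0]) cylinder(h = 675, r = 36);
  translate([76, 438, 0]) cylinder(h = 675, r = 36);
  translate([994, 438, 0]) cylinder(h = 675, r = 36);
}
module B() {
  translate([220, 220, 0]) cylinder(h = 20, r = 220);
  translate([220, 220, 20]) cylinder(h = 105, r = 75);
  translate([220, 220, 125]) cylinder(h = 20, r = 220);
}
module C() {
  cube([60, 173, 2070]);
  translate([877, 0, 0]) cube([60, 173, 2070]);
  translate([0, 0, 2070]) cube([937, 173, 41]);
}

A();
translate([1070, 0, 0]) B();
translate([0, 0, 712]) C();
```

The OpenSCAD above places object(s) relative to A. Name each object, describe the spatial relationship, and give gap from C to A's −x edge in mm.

A is a table. B is a spool. C is a door frame. The spool is against the table's +x side, with their −y faces flush. The door frame is on top of the table. The gap from the door frame to the table's −x edge is 0 mm.

The door frame's min-x is at 0; the table's min-x is 0; gap = 0 mm.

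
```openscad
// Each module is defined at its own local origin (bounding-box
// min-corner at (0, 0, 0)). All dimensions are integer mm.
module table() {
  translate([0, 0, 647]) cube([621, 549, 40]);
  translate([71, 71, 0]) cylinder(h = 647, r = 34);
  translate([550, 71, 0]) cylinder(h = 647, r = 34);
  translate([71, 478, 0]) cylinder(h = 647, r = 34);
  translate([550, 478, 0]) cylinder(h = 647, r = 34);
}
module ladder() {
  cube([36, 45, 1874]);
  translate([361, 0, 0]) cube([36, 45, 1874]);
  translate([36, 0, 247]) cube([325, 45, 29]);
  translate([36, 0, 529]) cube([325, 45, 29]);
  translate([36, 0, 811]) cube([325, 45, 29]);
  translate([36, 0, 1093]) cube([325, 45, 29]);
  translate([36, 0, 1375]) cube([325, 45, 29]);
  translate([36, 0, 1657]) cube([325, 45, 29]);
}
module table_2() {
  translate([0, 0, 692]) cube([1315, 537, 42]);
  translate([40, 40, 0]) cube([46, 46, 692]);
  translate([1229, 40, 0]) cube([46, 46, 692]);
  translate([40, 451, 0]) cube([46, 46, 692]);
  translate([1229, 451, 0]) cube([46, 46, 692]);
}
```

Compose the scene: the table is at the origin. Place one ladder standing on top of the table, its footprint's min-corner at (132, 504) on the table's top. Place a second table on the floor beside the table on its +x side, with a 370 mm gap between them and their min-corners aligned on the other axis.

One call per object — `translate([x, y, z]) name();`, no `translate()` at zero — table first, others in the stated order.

table();
translate([132, 504, 687]) ladder();
translate([991, 0, 0]) table_2();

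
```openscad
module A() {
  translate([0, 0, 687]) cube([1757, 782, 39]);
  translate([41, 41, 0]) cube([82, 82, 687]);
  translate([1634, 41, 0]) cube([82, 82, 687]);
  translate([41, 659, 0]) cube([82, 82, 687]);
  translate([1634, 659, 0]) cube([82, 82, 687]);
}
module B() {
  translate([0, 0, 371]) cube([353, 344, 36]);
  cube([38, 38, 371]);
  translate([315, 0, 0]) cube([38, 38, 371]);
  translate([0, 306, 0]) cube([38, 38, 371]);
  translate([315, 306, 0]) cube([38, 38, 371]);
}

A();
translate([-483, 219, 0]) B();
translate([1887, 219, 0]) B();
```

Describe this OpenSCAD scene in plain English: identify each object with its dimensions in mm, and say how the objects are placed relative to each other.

A is a table: top 1757 mm (x) × 782 mm (y), 39 mm thick, upper face at z = 726 mm, on four 82×82 mm square legs, each inset 41 mm from the nearest pair of top edges, running from z = 0 to the bottom of the top.

B is a four-legged stool. The seat is 353×344 mm, 36 mm thick, top at z = 407 mm. It stands on four square legs, each 38×38 mm in cross-section, from z = 0 to the seat underside, each flush with a corner of the seat.

Two stools sit around the table at the −x, +x sides.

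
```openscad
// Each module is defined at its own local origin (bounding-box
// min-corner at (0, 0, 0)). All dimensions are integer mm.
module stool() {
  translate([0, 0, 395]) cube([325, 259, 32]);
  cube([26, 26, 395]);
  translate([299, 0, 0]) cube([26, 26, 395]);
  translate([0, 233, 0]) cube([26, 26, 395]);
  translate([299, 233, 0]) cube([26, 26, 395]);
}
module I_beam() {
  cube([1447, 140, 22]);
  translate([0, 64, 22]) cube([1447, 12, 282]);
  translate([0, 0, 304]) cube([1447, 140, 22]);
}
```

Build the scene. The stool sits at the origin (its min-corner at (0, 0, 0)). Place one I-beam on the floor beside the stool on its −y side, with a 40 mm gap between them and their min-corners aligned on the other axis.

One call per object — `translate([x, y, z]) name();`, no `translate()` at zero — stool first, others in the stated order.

stool();
translate([0, -180, 0]) I_beam();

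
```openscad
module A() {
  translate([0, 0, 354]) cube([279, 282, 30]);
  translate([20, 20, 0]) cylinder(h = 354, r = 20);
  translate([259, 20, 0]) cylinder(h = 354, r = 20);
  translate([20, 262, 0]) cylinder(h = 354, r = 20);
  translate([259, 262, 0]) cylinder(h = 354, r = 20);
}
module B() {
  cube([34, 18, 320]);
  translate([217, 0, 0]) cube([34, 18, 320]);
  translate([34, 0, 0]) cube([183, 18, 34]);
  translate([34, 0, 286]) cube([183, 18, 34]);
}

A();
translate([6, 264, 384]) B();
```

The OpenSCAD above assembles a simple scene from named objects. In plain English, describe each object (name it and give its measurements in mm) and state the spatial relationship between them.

A is a four-legged stool. The seat is a 279×282×30 mm slab whose top surface is at z = 384 mm; four round legs, each 40 mm in diameter, run from the floor (z = 0) to the underside of the seat, each leg's axis is inset half a diameter from the nearest pair of seat edges (so the leg's bounding box is flush with the corner).

B is a picture frame with a 183×252 mm rectangular opening (x by z) and a uniform 34 mm border on every side. Frame depth is 18 mm along y. It is built from two vertical stiles running the full outside height and two horizontal rails spanning the gap between the stiles.

The picture frame is on top of the stool.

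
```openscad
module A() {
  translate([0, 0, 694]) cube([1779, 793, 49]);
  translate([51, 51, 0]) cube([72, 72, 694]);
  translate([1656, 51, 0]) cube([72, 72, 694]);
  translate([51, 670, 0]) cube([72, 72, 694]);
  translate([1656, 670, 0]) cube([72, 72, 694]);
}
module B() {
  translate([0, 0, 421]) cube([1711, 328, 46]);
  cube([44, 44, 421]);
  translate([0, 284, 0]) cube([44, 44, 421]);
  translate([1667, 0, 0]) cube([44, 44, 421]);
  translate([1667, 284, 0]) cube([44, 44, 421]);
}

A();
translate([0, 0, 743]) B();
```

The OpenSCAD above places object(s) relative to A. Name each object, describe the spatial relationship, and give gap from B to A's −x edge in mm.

The bench's min-x is at 0; the table's min-x is 0; gap = 0 mm.

A is a table. B is a bench. The bench is on top of the table. The gap from the bench to the table's −x edge is 0 mm.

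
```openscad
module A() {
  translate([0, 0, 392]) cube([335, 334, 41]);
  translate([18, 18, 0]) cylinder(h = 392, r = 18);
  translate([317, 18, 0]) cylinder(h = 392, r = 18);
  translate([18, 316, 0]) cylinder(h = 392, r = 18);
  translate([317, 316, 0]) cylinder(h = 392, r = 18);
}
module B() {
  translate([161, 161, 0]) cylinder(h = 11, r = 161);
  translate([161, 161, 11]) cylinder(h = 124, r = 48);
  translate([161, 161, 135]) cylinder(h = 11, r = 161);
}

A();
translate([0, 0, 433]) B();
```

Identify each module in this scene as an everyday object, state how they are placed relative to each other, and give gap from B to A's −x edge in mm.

The spool's min-x is at 0; the stool's min-x is 0; gap = 0 mm.

A is a stool. B is a spool. The spool is on top of the stool. The gap from the spool to the stool's −x edge is 0 mm.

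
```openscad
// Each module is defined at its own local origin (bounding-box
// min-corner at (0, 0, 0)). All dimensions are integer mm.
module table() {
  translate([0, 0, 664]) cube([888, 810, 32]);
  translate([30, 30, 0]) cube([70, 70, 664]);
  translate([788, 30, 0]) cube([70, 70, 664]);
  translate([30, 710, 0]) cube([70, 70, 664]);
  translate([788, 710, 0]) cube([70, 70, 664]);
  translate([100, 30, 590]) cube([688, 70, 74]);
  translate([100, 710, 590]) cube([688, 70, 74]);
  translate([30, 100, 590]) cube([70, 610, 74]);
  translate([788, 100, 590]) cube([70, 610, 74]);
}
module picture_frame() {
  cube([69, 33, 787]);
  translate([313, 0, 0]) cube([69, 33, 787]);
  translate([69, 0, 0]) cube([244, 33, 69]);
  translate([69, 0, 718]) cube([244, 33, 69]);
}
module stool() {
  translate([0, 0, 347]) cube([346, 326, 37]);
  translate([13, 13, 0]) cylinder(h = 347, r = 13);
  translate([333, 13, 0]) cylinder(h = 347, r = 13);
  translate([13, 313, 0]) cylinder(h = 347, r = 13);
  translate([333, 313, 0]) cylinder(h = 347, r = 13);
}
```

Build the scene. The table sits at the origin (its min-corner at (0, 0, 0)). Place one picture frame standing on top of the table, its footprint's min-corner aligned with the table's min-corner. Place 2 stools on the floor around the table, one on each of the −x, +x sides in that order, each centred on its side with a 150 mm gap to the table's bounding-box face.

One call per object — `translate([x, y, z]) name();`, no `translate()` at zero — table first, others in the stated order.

table();
translate([0, 0, 696]) picture_frame();
translate([-496, 242, 0]) stool();
translate([1038, 242, 0]) stool();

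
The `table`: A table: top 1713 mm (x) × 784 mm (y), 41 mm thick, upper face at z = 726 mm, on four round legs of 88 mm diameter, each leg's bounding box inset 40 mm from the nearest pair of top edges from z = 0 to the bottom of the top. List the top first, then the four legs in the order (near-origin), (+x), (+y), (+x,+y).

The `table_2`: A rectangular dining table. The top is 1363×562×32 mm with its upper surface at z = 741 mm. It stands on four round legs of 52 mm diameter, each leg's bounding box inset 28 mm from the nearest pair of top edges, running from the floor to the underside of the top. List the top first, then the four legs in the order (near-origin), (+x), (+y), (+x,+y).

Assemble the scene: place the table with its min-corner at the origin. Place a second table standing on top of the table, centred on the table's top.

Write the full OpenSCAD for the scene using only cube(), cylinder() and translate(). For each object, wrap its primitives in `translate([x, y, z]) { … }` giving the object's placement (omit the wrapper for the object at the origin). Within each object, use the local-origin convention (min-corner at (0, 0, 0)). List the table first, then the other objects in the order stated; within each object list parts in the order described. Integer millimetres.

translate([0, 0, 685]) cube([1713, 784, 41]);
translate([84, 84, 0]) cylinder(h = 685, r = 44);
translate([1629, 84, 0]) cylinder(h = 685, r = 44);
translate([84, 700, 0]) cylinder(h = 685, r = 44);
translate([1629, 700, 0]) cylinder(h = 685, r = 44);
translate([175, 111, 726]) {
  translate([0, 0, 709]) cube([1363, 562, 32]);
  translate([54, 54, 0]) cylinder(h = 709, r = 26);
  translate([1309, 54, 0]) cylinder(h = 709, r = 26);
  translate([54, 508, 0]) cylinder(h = 709, r = 26);
  translate([1309, 508, 0]) cylinder(h = 709, r = 26);
}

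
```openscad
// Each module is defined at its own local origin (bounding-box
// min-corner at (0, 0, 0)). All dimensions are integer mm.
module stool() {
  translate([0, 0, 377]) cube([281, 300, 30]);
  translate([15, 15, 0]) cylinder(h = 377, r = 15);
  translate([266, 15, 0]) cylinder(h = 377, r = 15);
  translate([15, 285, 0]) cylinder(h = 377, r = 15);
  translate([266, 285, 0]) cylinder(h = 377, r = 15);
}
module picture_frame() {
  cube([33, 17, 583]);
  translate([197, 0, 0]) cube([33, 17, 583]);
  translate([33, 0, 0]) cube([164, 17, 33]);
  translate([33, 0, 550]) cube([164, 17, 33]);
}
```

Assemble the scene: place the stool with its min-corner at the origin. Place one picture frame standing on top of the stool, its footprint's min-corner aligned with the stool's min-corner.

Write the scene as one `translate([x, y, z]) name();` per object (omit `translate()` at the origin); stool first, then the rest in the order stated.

stool();
translate([0, 0, 407]) picture_frame();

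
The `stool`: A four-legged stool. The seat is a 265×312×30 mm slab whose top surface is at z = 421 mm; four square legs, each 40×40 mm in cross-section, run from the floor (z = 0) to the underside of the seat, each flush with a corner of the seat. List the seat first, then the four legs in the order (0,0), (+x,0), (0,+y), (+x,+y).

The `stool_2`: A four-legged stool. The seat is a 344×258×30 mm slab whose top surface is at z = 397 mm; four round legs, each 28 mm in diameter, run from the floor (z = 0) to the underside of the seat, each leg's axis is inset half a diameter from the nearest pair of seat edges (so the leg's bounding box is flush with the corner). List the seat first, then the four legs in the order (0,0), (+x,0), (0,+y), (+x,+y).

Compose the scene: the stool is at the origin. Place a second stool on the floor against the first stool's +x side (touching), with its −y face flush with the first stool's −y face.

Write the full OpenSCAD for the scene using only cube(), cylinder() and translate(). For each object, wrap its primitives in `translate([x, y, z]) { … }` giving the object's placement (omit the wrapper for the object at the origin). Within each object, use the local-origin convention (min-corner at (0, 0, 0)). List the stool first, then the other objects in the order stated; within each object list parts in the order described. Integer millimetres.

translate([0, 0, 391]) cube([265, 312, 30]);
cube([40, 40, 391]);
translate([225, 0, 0]) cube([40, 40, 391]);
translate([0, 272, 0]) cube([40, 40, 391]);
translate([225, 272, 0]) cube([40, 40, 391]);
translate([265, 0, 0]) {
  translate([0, 0, 367]) cube([344, 258, 30]);
  translate([14, 14, 0]) cylinder(h = 367, r = 14);
  translate([330, 14, 0]) cylinder(h = 367, r = 14);
  translate([14, 244, 0]) cylinder(h = 367, r = 14);
  translate([330, 244, 0]) cylinder(h = 367, r = 14);
}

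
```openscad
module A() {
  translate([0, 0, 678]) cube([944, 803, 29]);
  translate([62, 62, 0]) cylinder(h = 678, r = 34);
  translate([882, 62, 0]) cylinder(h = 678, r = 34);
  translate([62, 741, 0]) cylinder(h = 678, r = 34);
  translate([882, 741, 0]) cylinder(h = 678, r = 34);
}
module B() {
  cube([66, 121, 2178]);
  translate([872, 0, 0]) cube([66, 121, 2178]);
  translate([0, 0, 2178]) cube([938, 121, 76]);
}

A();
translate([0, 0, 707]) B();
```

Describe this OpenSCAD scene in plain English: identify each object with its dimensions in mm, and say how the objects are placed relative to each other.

A is a table: top 944 mm (x) × 803 mm (y), 29 mm thick, upper face at z = 707 mm, on four round legs of 68 mm diameter, each leg's bounding box inset 28 mm from the nearest pair of top edges, running from z = 0 to the bottom of the top.

B is a rectangular door frame: two vertical jambs of 66×121 mm section, 2178 mm tall, with a clear opening 806 mm wide between their inner faces. A header 76 mm tall and 121 mm deep lies on top of the jambs and spans the full outside width.

The door frame is on top of the table.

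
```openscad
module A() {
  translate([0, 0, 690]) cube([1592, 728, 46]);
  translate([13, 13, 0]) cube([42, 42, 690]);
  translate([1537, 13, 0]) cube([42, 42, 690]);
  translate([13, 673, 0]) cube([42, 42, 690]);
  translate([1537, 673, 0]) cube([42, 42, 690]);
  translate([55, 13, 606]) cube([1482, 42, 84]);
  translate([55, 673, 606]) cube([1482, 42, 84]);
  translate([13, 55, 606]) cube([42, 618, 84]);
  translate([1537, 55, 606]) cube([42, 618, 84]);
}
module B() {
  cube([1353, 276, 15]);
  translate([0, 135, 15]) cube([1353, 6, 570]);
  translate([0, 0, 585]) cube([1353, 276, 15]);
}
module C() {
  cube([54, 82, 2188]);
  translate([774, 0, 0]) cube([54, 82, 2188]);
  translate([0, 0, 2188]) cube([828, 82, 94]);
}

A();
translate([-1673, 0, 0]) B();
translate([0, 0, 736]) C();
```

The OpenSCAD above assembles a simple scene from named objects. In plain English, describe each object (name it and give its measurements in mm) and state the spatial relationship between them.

A is a rectangular dining table. The top is 1592×728×46 mm with its upper surface at z = 736 mm. It stands on four 42×42 mm square legs, each inset 13 mm from the nearest pair of top edges, running from the floor to the underside of the top. Four apron rails, 42 mm thick and 84 mm tall, run between adjacent legs with their top edges flush with the underside of the top and their outer faces flush with the legs' outer faces.

B is an I-beam lying along x, 1353 mm long. Overall section height 600 mm. Two flanges 276 mm wide (y) and 15 mm thick, one on the floor and one at the top; a web 6 mm thick runs between them, centred on the flange width.

C is a rectangular door frame: two vertical jambs of 54×82 mm section, 2188 mm tall, with a clear opening 720 mm wide between their inner faces. A header 94 mm tall and 82 mm deep lies on top of the jambs and spans the full outside width.

The I-beam is on the floor beside the table on its −x side. The door frame is on top of the table.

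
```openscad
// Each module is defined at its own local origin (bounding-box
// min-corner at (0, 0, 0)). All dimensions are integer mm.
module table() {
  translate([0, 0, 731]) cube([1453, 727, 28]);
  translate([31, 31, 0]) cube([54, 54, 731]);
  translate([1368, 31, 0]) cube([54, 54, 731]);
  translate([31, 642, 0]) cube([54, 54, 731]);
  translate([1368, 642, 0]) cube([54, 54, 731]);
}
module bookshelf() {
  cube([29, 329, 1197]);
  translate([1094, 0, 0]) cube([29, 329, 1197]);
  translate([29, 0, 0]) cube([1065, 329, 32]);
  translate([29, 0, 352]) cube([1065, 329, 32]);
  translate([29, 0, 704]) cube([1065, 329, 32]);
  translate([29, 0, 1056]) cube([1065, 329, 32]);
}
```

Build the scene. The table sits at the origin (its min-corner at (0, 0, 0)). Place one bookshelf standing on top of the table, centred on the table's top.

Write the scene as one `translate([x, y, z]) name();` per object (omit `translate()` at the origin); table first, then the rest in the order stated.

table();
translate([165, 199, 759]) bookshelf();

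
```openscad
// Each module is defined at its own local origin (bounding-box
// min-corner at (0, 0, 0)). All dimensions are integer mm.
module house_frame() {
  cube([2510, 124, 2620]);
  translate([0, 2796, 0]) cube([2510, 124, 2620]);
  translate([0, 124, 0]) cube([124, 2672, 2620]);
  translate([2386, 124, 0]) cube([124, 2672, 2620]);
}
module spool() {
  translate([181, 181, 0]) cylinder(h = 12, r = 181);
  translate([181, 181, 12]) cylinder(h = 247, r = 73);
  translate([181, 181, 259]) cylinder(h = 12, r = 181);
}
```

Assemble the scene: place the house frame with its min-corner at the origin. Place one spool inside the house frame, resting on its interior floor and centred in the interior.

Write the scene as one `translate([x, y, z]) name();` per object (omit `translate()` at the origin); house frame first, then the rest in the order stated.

house_frame();
translate([1074, 1279, 0]) spool();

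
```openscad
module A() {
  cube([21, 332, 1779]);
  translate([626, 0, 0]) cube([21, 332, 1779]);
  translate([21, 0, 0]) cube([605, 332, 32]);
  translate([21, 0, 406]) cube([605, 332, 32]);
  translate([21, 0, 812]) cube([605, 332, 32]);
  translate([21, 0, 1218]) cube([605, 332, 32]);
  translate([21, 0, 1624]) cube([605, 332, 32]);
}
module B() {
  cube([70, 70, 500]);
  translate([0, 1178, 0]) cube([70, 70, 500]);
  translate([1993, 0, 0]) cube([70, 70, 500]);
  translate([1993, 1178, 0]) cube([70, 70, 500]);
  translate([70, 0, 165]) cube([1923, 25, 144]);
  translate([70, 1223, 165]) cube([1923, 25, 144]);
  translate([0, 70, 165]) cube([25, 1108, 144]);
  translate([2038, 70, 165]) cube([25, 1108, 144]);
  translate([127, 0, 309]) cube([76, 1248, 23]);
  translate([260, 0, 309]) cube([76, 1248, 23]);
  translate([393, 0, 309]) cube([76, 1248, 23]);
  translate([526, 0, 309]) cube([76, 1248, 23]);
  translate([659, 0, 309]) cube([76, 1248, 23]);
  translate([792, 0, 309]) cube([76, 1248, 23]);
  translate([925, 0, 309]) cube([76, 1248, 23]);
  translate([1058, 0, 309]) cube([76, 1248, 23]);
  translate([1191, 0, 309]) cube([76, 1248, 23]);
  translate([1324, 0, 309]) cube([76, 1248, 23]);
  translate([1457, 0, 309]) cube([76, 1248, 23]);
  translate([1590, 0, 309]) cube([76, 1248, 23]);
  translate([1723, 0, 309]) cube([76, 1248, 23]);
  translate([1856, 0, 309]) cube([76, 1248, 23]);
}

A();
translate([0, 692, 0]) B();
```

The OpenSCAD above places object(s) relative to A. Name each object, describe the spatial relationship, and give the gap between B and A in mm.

A is a bookshelf. B is a bed frame. The bed frame is on the floor beside the bookshelf on its +y side. The gap between the bed frame and the bookshelf is 360 mm.

The bed frame's nearest face is 360 mm from the bookshelf's +y face.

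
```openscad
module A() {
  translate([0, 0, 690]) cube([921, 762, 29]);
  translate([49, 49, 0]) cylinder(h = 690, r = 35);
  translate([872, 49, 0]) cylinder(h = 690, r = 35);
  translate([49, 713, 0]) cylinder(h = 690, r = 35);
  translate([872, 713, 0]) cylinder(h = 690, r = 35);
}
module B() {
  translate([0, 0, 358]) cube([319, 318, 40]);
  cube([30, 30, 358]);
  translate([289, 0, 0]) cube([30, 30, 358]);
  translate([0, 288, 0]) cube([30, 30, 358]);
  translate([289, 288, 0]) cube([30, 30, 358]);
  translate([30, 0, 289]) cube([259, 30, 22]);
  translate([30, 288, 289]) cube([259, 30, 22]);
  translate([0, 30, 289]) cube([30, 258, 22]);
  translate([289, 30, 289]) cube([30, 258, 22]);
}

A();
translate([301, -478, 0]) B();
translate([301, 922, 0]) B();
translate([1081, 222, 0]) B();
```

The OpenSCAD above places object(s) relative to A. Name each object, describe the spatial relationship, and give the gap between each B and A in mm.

A is a table. B is a stool. Three stools sit around the table at the −y, +y, +x sides. The gap between each stool and the table is 160 mm.

Each stool's nearest face is 160 mm from the table's bounding box.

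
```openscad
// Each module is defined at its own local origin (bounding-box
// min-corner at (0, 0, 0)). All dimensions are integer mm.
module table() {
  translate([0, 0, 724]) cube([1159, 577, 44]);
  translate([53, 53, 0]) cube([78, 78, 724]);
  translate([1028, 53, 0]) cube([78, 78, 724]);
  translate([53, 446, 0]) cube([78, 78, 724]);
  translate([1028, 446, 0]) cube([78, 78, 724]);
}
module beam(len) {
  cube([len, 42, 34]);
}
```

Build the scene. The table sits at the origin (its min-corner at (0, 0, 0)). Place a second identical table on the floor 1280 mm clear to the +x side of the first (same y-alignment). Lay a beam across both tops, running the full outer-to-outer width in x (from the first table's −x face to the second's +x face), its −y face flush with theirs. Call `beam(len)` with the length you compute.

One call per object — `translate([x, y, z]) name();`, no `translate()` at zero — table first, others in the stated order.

table();
translate([2439, 0, 0]) table();
translate([0, 0, 768]) beam(3598);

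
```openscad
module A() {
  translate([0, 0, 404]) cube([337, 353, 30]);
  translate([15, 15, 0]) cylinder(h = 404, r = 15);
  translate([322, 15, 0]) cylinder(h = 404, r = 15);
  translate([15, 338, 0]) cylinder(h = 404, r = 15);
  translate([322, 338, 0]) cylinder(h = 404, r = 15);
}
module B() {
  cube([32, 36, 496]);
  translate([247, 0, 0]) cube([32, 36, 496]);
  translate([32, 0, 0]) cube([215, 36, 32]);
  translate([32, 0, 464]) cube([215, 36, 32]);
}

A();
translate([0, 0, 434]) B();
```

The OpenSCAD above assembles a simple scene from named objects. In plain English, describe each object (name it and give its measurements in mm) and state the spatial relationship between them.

A is a four-legged stool. The seat is 337×353 mm, 30 mm thick, top at z = 434 mm. It stands on four round legs, each 30 mm in diameter, from z = 0 to the seat underside, each leg's axis is inset half a diameter from the nearest pair of seat edges (so the leg's bounding box is flush with the corner).

B is a picture frame with a 215×432 mm rectangular opening (x by z) and a uniform 32 mm border on every side. Frame depth is 36 mm along y. It is built from two vertical stiles running the full outside height and two horizontal rails spanning the gap between the stiles.

The picture frame is on top of the stool.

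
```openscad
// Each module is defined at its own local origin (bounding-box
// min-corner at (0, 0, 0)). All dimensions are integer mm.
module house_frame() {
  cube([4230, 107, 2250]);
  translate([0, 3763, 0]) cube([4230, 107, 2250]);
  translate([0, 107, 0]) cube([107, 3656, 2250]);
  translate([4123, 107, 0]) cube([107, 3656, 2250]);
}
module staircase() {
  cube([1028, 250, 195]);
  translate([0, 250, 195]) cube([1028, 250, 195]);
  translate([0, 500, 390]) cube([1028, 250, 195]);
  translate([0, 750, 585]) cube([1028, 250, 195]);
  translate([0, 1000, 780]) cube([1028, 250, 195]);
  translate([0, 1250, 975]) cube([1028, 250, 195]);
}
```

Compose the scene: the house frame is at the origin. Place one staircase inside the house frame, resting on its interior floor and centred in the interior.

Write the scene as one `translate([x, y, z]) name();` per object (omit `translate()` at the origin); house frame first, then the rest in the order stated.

house_frame();
translate([1601, 1185, 0]) staircase();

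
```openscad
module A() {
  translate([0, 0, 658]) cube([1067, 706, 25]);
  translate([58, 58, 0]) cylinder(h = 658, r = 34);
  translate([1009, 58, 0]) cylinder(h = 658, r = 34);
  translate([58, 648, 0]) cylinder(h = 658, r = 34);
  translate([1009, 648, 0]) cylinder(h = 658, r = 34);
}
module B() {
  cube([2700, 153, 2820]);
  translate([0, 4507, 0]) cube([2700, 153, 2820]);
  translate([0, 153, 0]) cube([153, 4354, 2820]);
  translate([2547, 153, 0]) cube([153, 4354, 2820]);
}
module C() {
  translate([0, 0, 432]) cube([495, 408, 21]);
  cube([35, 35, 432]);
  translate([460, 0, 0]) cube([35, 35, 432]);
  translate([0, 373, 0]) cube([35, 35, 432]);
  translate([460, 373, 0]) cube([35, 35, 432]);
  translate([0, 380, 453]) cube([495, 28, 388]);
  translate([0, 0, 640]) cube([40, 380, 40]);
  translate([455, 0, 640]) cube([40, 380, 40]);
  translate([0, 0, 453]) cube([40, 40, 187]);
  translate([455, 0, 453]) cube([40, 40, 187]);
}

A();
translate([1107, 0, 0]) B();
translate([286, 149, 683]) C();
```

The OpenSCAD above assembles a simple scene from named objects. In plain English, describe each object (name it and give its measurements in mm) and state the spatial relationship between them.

A is a rectangular dining table. The top is 1067×706×25 mm with its upper surface at z = 683 mm. It stands on four round legs of 68 mm diameter, each leg's bounding box inset 24 mm from the nearest pair of top edges, running from the floor to the underside of the top.

B is the wall frame of a small rectangular building: four walls, each 2820 mm tall and 153 mm thick, enclosing a footprint 2700 mm (x) by 4660 mm (y) outside-to-outside, with no floor or roof. The front and back walls (the −y and +y sides) span the full width; the two side walls fit between them.

C is a chair. The seat is a 495×408×21 mm slab with its top at z = 453 mm, on four 35×35 mm corner legs (flush with the seat edges, standing on z = 0). A flat backrest 28 mm thick, 388 mm tall, spans the full seat width and rises from the seat top along its +y edge, rear face flush with the rear of the seat. Two armrests of 40×40 mm section run along each side from the seat's front edge to the front of the backrest, top faces 227 mm above the seat top and outer faces flush with the seat's x-edges; a 40×40 mm post under the front of each armrest stands on the seat at the front corner.

The house frame is on the floor beside the table on its +x side. The chair is on top of the table, centred.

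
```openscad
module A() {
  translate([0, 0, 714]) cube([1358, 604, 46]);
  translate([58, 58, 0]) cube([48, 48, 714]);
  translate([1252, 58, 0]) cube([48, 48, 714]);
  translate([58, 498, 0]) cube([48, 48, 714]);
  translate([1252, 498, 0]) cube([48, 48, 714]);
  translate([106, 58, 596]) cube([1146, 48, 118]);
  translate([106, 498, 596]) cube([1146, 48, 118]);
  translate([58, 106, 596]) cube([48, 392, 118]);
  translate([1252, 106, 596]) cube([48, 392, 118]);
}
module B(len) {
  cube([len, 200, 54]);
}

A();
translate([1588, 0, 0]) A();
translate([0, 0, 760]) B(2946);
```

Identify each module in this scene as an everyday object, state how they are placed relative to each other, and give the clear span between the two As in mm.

A is a table. B is a beam. A beam spans the tops of two tables. The clear span between the two tables is 230 mm.

Second table starts at x = 1588; first ends at x = 1358; clear span = 1588 − 1358 = 230 mm.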